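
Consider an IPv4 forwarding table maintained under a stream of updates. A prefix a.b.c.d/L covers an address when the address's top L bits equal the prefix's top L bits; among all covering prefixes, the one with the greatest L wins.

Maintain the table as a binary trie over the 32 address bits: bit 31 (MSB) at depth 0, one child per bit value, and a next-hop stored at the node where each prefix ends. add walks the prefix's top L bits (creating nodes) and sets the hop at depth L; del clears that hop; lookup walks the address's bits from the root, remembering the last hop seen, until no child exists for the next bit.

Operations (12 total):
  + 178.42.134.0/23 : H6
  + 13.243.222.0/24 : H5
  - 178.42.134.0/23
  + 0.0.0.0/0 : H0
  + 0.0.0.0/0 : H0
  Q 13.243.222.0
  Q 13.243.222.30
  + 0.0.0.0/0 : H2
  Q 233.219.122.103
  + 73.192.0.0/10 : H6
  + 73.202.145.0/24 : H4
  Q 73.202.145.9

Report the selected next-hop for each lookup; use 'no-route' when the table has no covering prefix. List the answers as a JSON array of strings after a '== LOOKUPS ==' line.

Apply in order:
  + 178.42.134.0/23 (H6) depth=23
  + 13.243.222.0/24 (H5) depth=24
  - 178.42.134.0/23 clear@23
  + 0.0.0.0/0 (H0) depth=0
  + 0.0.0.0/0 (H0) depth=0
  Q 13.243.222.0: descend 000011011111001111011110 ; hops seen [H0,H5] ; pick H5
  Q 13.243.222.30: descend 000011011111001111011110 ; hops seen [H0,H5] ; pick H5
  + 0.0.0.0/0 (H2) depth=0
  Q 233.219.122.103: descend 1 ; hops seen [H2] ; pick H2
  + 73.192.0.0/10 (H6) depth=10
  + 73.202.145.0/24 (H4) depth=24
  Q 73.202.145.9: descend 010010011100101010010001 ; hops seen [H2,H6,H4] ; pick H4

== LOOKUPS ==
["H5","H5","H2","H4"]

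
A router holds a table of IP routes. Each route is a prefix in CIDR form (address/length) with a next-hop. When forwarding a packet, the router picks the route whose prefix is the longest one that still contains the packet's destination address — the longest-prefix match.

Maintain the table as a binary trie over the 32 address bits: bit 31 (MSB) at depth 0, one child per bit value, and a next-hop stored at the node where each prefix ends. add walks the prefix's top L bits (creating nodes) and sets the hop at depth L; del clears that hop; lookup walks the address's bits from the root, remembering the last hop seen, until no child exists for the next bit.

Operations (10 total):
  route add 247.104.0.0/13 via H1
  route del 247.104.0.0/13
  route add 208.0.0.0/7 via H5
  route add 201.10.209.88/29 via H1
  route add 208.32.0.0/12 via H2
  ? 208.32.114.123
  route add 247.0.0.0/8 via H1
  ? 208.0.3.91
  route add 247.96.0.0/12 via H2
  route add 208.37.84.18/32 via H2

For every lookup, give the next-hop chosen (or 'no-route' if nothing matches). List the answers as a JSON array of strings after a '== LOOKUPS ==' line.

Trace:
  add 247.104.0.0/13 -> H1 at depth 13
  del 247.104.0.0/13 (clear depth 13)
  add 208.0.0.0/7 -> H5 at depth 7
  add 201.10.209.88/29 -> H1 at depth 29
  add 208.32.0.0/12 -> H2 at depth 12
  Q 208.32.114.123: descend 110100000010 ; hops seen [H5,H2] ; pick H2
  add 247.0.0.0/8 -> H1 at depth 8
  Q 208.0.3.91: descend 1101000000 ; hops seen [H5] ; pick H5
  add 247.96.0.0/12 -> H2 at depth 12
  add 208.37.84.18/32 -> H2 at depth 32

== LOOKUPS ==
["H2","H5"]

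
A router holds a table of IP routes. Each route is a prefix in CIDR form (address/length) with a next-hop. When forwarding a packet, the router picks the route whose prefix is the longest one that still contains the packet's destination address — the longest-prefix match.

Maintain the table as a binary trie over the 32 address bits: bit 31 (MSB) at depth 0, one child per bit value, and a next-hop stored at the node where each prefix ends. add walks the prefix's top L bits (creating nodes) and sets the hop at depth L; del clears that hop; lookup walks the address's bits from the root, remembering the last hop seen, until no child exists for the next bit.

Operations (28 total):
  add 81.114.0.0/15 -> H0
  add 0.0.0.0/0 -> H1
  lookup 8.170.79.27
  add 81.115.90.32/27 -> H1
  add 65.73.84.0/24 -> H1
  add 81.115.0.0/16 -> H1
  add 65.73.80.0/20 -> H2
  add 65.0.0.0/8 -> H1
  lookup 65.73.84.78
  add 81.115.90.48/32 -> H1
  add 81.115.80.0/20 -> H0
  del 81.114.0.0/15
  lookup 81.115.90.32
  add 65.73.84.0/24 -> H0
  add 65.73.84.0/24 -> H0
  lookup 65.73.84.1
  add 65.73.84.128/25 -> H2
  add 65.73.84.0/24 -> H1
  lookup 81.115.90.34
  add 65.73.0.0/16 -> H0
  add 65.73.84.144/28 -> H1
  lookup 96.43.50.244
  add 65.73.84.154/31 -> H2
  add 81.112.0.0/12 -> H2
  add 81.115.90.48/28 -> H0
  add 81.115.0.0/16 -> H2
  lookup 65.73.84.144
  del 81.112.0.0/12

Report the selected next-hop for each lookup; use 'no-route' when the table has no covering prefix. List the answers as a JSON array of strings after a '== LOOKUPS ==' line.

Apply in order:
  + 81.114.0.0/15 (H0) depth=15
  + 0.0.0.0/0 (H1) depth=0
  ? 8.170.79.27  path d0:H1→d1:-  best=H1
  + 81.115.90.32/27 (H1) depth=27
  + 65.73.84.0/24 (H1) depth=24
  + 81.115.0.0/16 (H1) depth=16
  + 65.73.80.0/20 (H2) depth=20
  + 65.0.0.0/8 (H1) depth=8
  ? 65.73.84.78  path d0:H1→d1:-→d2:-→d3:-→d4:-→d5:-→d6:-→d7:-→d8:H1→d9:-→d10:-→d11:-→d12:-→d13:-→d14:-→d15:-→d16:-→d17:-→d18:-→d19:-→d20:H2→d21:-→d22:-→d23:-→d24:H1  best=H1
  + 81.115.90.48/32 (H1) depth=32
  + 81.115.80.0/20 (H0) depth=20
  - 81.114.0.0/15 clear@15
  ? 81.115.90.32  path d0:H1→d1:-→d2:-→d3:-→d4:-→d5:-→d6:-→d7:-→d8:-→d9:-→d10:-→d11:-→d12:-→d13:-→d14:-→d15:-→d16:H1→d17:-→d18:-→d19:-→d20:H0→d21:-→d22:-→d23:-→d24:-→d25:-→d26:-→d27:H1  best=H1
  + 65.73.84.0/24 (H0) depth=24
  + 65.73.84.0/24 (H0) depth=24
  ? 65.73.84.1  path d0:H1→d1:-→d2:-→d3:-→d4:-→d5:-→d6:-→d7:-→d8:H1→d9:-→d10:-→d11:-→d12:-→d13:-→d14:-→d15:-→d16:-→d17:-→d18:-→d19:-→d20:H2→d21:-→d22:-→d23:-→d24:H0  best=H0
  + 65.73.84.128/25 (H2) depth=25
  + 65.73.84.0/24 (H1) depth=24
  ? 81.115.90.34  path d0:H1→d1:-→d2:-→d3:-→d4:-→d5:-→d6:-→d7:-→d8:-→d9:-→d10:-→d11:-→d12:-→d13:-→d14:-→d15:-→d16:H1→d17:-→d18:-→d19:-→d20:H0→d21:-→d22:-→d23:-→d24:-→d25:-→d26:-→d27:H1  best=H1
  + 65.73.0.0/16 (H0) depth=16
  + 65.73.84.144/28 (H1) depth=28
  ? 96.43.50.244  path d0:H1→d1:-→d2:-  best=H1
  + 65.73.84.154/31 (H2) depth=31
  + 81.112.0.0/12 (H2) depth=12
  + 81.115.90.48/28 (H0) depth=28
  + 81.115.0.0/16 (H2) depth=16
  ? 65.73.84.144  path d0:H1→d1:-→d2:-→d3:-→d4:-→d5:-→d6:-→d7:-→d8:H1→d9:-→d10:-→d11:-→d12:-→d13:-→d14:-→d15:-→d16:H0→d17:-→d18:-→d19:-→d20:H2→d21:-→d22:-→d23:-→d24:H1→d25:H2→d26:-→d27:-→d28:H1  best=H1
  - 81.112.0.0/12 clear@12

== LOOKUPS ==
["H1","H1","H1","H0","H1","H1","H1"]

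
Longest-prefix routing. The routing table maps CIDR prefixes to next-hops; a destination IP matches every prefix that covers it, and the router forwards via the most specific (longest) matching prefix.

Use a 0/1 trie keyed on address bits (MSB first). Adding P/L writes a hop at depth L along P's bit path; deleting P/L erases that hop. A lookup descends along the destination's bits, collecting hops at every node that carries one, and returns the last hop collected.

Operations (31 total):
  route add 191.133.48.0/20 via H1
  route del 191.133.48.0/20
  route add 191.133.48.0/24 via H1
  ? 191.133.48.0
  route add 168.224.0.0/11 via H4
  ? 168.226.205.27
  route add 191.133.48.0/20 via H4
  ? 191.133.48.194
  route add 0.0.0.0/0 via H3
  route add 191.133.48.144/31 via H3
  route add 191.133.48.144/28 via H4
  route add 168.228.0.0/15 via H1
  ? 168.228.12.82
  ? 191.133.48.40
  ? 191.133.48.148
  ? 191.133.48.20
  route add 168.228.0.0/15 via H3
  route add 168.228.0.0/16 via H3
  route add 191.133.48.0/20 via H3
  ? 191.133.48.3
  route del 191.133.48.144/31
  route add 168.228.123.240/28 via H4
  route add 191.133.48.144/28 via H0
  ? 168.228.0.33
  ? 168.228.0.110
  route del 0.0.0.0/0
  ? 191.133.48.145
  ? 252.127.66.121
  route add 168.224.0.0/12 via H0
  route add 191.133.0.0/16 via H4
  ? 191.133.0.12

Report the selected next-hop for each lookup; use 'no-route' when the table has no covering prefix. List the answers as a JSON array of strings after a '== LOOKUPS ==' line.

Apply in order:
  add 191.133.48.0/20 -> H1 at depth 20
  - 191.133.48.0/20 clear@20
  add 191.133.48.0/24 -> H1 at depth 24
  ? 191.133.48.0  path d0:-→d1:-→d2:-→d3:-→d4:-→d5:-→d6:-→d7:-→d8:-→d9:-→d10:-→d11:-→d12:-→d13:-→d14:-→d15:-→d16:-→d17:-→d18:-→d19:-→d20:-→d21:-→d22:-→d23:-→d24:H1  best=H1
  add 168.224.0.0/11 -> H4 at depth 11
  ? 168.226.205.27  path d0:-→d1:-→d2:-→d3:-→d4:-→d5:-→d6:-→d7:-→d8:-→d9:-→d10:-→d11:H4  best=H4
  add 191.133.48.0/20 -> H4 at depth 20
  ? 191.133.48.194  path d0:-→d1:-→d2:-→d3:-→d4:-→d5:-→d6:-→d7:-→d8:-→d9:-→d10:-→d11:-→d12:-→d13:-→d14:-→d15:-→d16:-→d17:-→d18:-→d19:-→d20:H4→d21:-→d22:-→d23:-→d24:H1  best=H1
  add 0.0.0.0/0 -> H3 at depth 0
  add 191.133.48.144/31 -> H3 at depth 31
  add 191.133.48.144/28 -> H4 at depth 28
  add 168.228.0.0/15 -> H1 at depth 15
  ? 168.228.12.82  path d0:H3→d1:-→d2:-→d3:-→d4:-→d5:-→d6:-→d7:-→d8:-→d9:-→d10:-→d11:H4→d12:-→d13:-→d14:-→d15:H1  best=H1
  ? 191.133.48.40  path d0:H3→d1:-→d2:-→d3:-→d4:-→d5:-→d6:-→d7:-→d8:-→d9:-→d10:-→d11:-→d12:-→d13:-→d14:-→d15:-→d16:-→d17:-→d18:-→d19:-→d20:H4→d21:-→d22:-→d23:-→d24:H1  best=H1
  ? 191.133.48.148  path d0:H3→d1:-→d2:-→d3:-→d4:-→d5:-→d6:-→d7:-→d8:-→d9:-→d10:-→d11:-→d12:-→d13:-→d14:-→d15:-→d16:-→d17:-→d18:-→d19:-→d20:H4→d21:-→d22:-→d23:-→d24:H1→d25:-→d26:-→d27:-→d28:H4→d29:-  best=H4
  ? 191.133.48.20  path d0:H3→d1:-→d2:-→d3:-→d4:-→d5:-→d6:-→d7:-→d8:-→d9:-→d10:-→d11:-→d12:-→d13:-→d14:-→d15:-→d16:-→d17:-→d18:-→d19:-→d20:H4→d21:-→d22:-→d23:-→d24:H1  best=H1
  add 168.228.0.0/15 -> H3 at depth 15
  add 168.228.0.0/16 -> H3 at depth 16
  add 191.133.48.0/20 -> H3 at depth 20
  ? 191.133.48.3  path d0:H3→d1:-→d2:-→d3:-→d4:-→d5:-→d6:-→d7:-→d8:-→d9:-→d10:-→d11:-→d12:-→d13:-→d14:-→d15:-→d16:-→d17:-→d18:-→d19:-→d20:H3→d21:-→d22:-→d23:-→d24:H1  best=H1
  - 191.133.48.144/31 clear@31
  add 168.228.123.240/28 -> H4 at depth 28
  add 191.133.48.144/28 -> H0 at depth 28
  ? 168.228.0.33  path d0:H3→d1:-→d2:-→d3:-→d4:-→d5:-→d6:-→d7:-→d8:-→d9:-→d10:-→d11:H4→d12:-→d13:-→d14:-→d15:H3→d16:H3→d17:-  best=H3
  ? 168.228.0.110  path d0:H3→d1:-→d2:-→d3:-→d4:-→d5:-→d6:-→d7:-→d8:-→d9:-→d10:-→d11:H4→d12:-→d13:-→d14:-→d15:H3→d16:H3→d17:-  best=H3
  - 0.0.0.0/0 clear@0
  ? 191.133.48.145  path d0:-→d1:-→d2:-→d3:-→d4:-→d5:-→d6:-→d7:-→d8:-→d9:-→d10:-→d11:-→d12:-→d13:-→d14:-→d15:-→d16:-→d17:-→d18:-→d19:-→d20:H3→d21:-→d22:-→d23:-→d24:H1→d25:-→d26:-→d27:-→d28:H0→d29:-→d30:-→d31:-  best=H0
  ? 252.127.66.121  path d0:-→d1:-  best=no-route
  add 168.224.0.0/12 -> H0 at depth 12
  add 191.133.0.0/16 -> H4 at depth 16
  ? 191.133.0.12  path d0:-→d1:-→d2:-→d3:-→d4:-→d5:-→d6:-→d7:-→d8:-→d9:-→d10:-→d11:-→d12:-→d13:-→d14:-→d15:-→d16:H4→d17:-→d18:-  best=H4

== LOOKUPS ==
["H1","H4","H1","H1","H1","H4","H1","H1","H3","H3","H0","no-route","H4"]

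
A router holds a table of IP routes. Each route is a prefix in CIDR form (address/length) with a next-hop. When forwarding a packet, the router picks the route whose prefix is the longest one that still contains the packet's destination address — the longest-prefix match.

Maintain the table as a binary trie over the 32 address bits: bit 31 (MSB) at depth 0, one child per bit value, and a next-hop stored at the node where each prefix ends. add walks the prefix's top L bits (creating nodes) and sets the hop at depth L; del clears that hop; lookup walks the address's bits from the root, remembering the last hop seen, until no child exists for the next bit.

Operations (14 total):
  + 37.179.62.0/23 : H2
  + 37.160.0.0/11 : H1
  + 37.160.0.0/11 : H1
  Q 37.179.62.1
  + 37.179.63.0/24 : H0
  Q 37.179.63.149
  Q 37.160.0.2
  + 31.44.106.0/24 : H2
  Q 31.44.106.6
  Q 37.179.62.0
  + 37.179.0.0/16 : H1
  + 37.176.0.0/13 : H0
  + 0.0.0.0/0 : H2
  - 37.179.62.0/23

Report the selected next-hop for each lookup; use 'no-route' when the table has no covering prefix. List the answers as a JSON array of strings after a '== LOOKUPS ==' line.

Process each operation:
  add 37.179.62.0/23 -> H2 at depth 23
  add 37.160.0.0/11 -> H1 at depth 11
  add 37.160.0.0/11 -> H1 at depth 11
  Q 37.179.62.1: descend 00100101101100110011111 ; hops seen [H1,H2] ; pick H2
  add 37.179.63.0/24 -> H0 at depth 24
  Q 37.179.63.149: descend 001001011011001100111111 ; hops seen [H1,H2,H0] ; pick H0
  Q 37.160.0.2: descend 00100101101 ; hops seen [H1] ; pick H1
  add 31.44.106.0/24 -> H2 at depth 24
  Q 31.44.106.6: descend 000111110010110001101010 ; hops seen [H2] ; pick H2
  Q 37.179.62.0: descend 00100101101100110011111 ; hops seen [H1,H2] ; pick H2
  add 37.179.0.0/16 -> H1 at depth 16
  add 37.176.0.0/13 -> H0 at depth 13
  add 0.0.0.0/0 -> H2 at depth 0
  del 37.179.62.0/23 (clear depth 23)

== LOOKUPS ==
["H2","H0","H1","H2","H2"]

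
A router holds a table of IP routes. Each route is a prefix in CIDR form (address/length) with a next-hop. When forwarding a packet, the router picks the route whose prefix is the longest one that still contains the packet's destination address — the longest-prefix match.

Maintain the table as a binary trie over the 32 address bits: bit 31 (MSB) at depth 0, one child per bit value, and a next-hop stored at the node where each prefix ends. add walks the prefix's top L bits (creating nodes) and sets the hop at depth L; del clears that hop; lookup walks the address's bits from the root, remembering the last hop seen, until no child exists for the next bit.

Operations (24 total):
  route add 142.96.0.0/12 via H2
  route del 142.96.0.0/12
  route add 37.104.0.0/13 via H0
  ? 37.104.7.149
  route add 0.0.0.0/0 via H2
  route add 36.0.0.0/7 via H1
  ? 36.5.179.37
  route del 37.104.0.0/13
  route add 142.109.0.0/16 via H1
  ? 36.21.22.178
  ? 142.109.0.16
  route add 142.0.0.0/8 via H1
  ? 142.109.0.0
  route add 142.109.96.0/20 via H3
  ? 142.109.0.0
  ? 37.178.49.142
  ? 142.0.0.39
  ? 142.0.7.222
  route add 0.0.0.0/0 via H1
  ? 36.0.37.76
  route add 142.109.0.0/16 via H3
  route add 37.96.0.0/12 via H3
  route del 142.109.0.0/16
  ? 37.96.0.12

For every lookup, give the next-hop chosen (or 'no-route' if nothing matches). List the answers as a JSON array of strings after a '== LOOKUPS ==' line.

Apply in order:
  add 142.96.0.0/12 -> H2 at depth 12
  - 142.96.0.0/12 clear@12
  add 37.104.0.0/13 -> H0 at depth 13
  Q 37.104.7.149: descend 0010010101101 ; hops seen [H0] ; pick H0
  add 0.0.0.0/0 -> H2 at depth 0
  add 36.0.0.0/7 -> H1 at depth 7
  Q 36.5.179.37: descend 0010010 ; hops seen [H2,H1] ; pick H1
  - 37.104.0.0/13 clear@13
  add 142.109.0.0/16 -> H1 at depth 16
  Q 36.21.22.178: descend 0010010 ; hops seen [H2,H1] ; pick H1
  Q 142.109.0.16: descend 1000111001101101 ; hops seen [H2,H1] ; pick H1
  add 142.0.0.0/8 -> H1 at depth 8
  Q 142.109.0.0: descend 1000111001101101 ; hops seen [H2,H1,H1] ; pick H1
  add 142.109.96.0/20 -> H3 at depth 20
  Q 142.109.0.0: descend 10001110011011010 ; hops seen [H2,H1,H1] ; pick H1
  Q 37.178.49.142: descend 00100101 ; hops seen [H2,H1] ; pick H1
  Q 142.0.0.39: descend 100011100 ; hops seen [H2,H1] ; pick H1
  Q 142.0.7.222: descend 100011100 ; hops seen [H2,H1] ; pick H1
  add 0.0.0.0/0 -> H1 at depth 0
  Q 36.0.37.76: descend 0010010 ; hops seen [H1,H1] ; pick H1
  add 142.109.0.0/16 -> H3 at depth 16
  add 37.96.0.0/12 -> H3 at depth 12
  - 142.109.0.0/16 clear@16
  Q 37.96.0.12: descend 001001010110 ; hops seen [H1,H1,H3] ; pick H3

== LOOKUPS ==
["H0","H1","H1","H1","H1","H1","H1","H1","H1","H1","H3"]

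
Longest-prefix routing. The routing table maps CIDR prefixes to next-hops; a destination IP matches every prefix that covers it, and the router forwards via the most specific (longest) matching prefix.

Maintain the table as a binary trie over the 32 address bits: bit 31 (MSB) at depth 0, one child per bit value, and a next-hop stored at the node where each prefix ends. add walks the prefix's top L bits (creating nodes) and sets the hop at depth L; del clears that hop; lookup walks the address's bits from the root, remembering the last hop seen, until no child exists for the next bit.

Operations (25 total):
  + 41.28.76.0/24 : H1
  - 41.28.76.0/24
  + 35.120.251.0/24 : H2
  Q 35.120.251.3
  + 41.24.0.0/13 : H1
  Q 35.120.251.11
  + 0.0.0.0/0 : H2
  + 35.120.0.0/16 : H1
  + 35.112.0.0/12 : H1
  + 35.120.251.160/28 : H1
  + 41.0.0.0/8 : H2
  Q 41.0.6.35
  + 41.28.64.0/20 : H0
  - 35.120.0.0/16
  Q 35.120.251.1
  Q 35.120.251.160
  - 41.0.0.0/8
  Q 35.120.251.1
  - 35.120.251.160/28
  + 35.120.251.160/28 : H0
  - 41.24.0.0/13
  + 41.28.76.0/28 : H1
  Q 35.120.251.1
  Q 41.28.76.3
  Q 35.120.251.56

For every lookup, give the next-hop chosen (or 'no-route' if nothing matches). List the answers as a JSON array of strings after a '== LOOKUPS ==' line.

Trace:
  add 41.28.76.0/24 -> H1 at depth 24
  del 41.28.76.0/24 (clear depth 24)
  add 35.120.251.0/24 -> H2 at depth 24
  ? 35.120.251.3  path d0:-→d1:-→d2:-→d3:-→d4:-→d5:-→d6:-→d7:-→d8:-→d9:-→d10:-→d11:-→d12:-→d13:-→d14:-→d15:-→d16:-→d17:-→d18:-→d19:-→d20:-→d21:-→d22:-→d23:-→d24:H2  best=H2
  add 41.24.0.0/13 -> H1 at depth 13
  ? 35.120.251.11  path d0:-→d1:-→d2:-→d3:-→d4:-→d5:-→d6:-→d7:-→d8:-→d9:-→d10:-→d11:-→d12:-→d13:-→d14:-→d15:-→d16:-→d17:-→d18:-→d19:-→d20:-→d21:-→d22:-→d23:-→d24:H2  best=H2
  add 0.0.0.0/0 -> H2 at depth 0
  add 35.120.0.0/16 -> H1 at depth 16
  add 35.112.0.0/12 -> H1 at depth 12
  add 35.120.251.160/28 -> H1 at depth 28
  add 41.0.0.0/8 -> H2 at depth 8
  ? 41.0.6.35  path d0:H2→d1:-→d2:-→d3:-→d4:-→d5:-→d6:-→d7:-→d8:H2→d9:-→d10:-→d11:-  best=H2
  add 41.28.64.0/20 -> H0 at depth 20
  del 35.120.0.0/16 (clear depth 16)
  ? 35.120.251.1  path d0:H2→d1:-→d2:-→d3:-→d4:-→d5:-→d6:-→d7:-→d8:-→d9:-→d10:-→d11:-→d12:H1→d13:-→d14:-→d15:-→d16:-→d17:-→d18:-→d19:-→d20:-→d21:-→d22:-→d23:-→d24:H2  best=H2
  ? 35.120.251.160  path d0:H2→d1:-→d2:-→d3:-→d4:-→d5:-→d6:-→d7:-→d8:-→d9:-→d10:-→d11:-→d12:H1→d13:-→d14:-→d15:-→d16:-→d17:-→d18:-→d19:-→d20:-→d21:-→d22:-→d23:-→d24:H2→d25:-→d26:-→d27:-→d28:H1  best=H1
  del 41.0.0.0/8 (clear depth 8)
  ? 35.120.251.1  path d0:H2→d1:-→d2:-→d3:-→d4:-→d5:-→d6:-→d7:-→d8:-→d9:-→d10:-→d11:-→d12:H1→d13:-→d14:-→d15:-→d16:-→d17:-→d18:-→d19:-→d20:-→d21:-→d22:-→d23:-→d24:H2  best=H2
  del 35.120.251.160/28 (clear depth 28)
  add 35.120.251.160/28 -> H0 at depth 28
  del 41.24.0.0/13 (clear depth 13)
  add 41.28.76.0/28 -> H1 at depth 28
  ? 35.120.251.1  path d0:H2→d1:-→d2:-→d3:-→d4:-→d5:-→d6:-→d7:-→d8:-→d9:-→d10:-→d11:-→d12:H1→d13:-→d14:-→d15:-→d16:-→d17:-→d18:-→d19:-→d20:-→d21:-→d22:-→d23:-→d24:H2  best=H2
  ? 41.28.76.3  path d0:H2→d1:-→d2:-→d3:-→d4:-→d5:-→d6:-→d7:-→d8:-→d9:-→d10:-→d11:-→d12:-→d13:-→d14:-→d15:-→d16:-→d17:-→d18:-→d19:-→d20:H0→d21:-→d22:-→d23:-→d24:-→d25:-→d26:-→d27:-→d28:H1  best=H1
  ? 35.120.251.56  path d0:H2→d1:-→d2:-→d3:-→d4:-→d5:-→d6:-→d7:-→d8:-→d9:-→d10:-→d11:-→d12:H1→d13:-→d14:-→d15:-→d16:-→d17:-→d18:-→d19:-→d20:-→d21:-→d22:-→d23:-→d24:H2  best=H2

== LOOKUPS ==
["H2","H2","H2","H2","H1","H2","H2","H1","H2"]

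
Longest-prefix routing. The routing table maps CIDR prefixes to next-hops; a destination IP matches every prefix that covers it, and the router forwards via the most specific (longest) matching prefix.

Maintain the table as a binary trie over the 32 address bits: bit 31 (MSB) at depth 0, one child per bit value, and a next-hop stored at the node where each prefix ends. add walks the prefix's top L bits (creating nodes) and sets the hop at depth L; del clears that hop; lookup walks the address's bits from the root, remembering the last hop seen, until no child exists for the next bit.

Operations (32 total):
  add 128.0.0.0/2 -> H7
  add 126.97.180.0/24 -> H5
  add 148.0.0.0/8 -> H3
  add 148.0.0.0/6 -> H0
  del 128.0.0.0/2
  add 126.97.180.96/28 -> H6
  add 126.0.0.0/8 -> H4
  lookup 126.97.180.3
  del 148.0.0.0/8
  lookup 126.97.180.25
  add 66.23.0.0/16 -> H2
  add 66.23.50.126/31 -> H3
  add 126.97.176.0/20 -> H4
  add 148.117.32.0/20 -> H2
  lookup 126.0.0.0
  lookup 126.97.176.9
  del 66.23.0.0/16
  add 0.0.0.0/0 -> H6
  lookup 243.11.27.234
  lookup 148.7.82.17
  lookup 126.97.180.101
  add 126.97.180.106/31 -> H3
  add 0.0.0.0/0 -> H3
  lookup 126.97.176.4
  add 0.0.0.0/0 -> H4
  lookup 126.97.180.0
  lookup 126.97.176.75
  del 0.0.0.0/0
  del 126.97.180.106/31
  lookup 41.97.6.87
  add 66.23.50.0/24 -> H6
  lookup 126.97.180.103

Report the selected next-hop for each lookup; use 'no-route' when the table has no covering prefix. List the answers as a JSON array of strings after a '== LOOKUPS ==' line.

Apply in order:
  + 128.0.0.0/2 (H7) depth=2
  + 126.97.180.0/24 (H5) depth=24
  + 148.0.0.0/8 (H3) depth=8
  + 148.0.0.0/6 (H0) depth=6
  del 128.0.0.0/2 (clear depth 2)
  + 126.97.180.96/28 (H6) depth=28
  + 126.0.0.0/8 (H4) depth=8
  Q 126.97.180.3: descend 0111111001100001101101000 ; hops seen [H4,H5] ; pick H5
  del 148.0.0.0/8 (clear depth 8)
  Q 126.97.180.25: descend 0111111001100001101101000 ; hops seen [H4,H5] ; pick H5
  + 66.23.0.0/16 (H2) depth=16
  + 66.23.50.126/31 (H3) depth=31
  + 126.97.176.0/20 (H4) depth=20
  + 148.117.32.0/20 (H2) depth=20
  Q 126.0.0.0: descend 011111100 ; hops seen [H4] ; pick H4
  Q 126.97.176.9: descend 011111100110000110110 ; hops seen [H4,H4] ; pick H4
  del 66.23.0.0/16 (clear depth 16)
  + 0.0.0.0/0 (H6) depth=0
  Q 243.11.27.234: descend 1 ; hops seen [H6] ; pick H6
  Q 148.7.82.17: descend 100101000 ; hops seen [H6,H0] ; pick H0
  Q 126.97.180.101: descend 0111111001100001101101000110 ; hops seen [H6,H4,H4,H5,H6] ; pick H6
  + 126.97.180.106/31 (H3) depth=31
  + 0.0.0.0/0 (H3) depth=0
  Q 126.97.176.4: descend 011111100110000110110 ; hops seen [H3,H4,H4] ; pick H4
  + 0.0.0.0/0 (H4) depth=0
  Q 126.97.180.0: descend 0111111001100001101101000 ; hops seen [H4,H4,H4,H5] ; pick H5
  Q 126.97.176.75: descend 011111100110000110110 ; hops seen [H4,H4,H4] ; pick H4
  del 0.0.0.0/0 (clear depth 0)
  del 126.97.180.106/31 (clear depth 31)
  Q 41.97.6.87: descend 0 ; hops seen [∅] ; pick no-route
  + 66.23.50.0/24 (H6) depth=24
  Q 126.97.180.103: descend 0111111001100001101101000110 ; hops seen [H4,H4,H5,H6] ; pick H6

== LOOKUPS ==
["H5","H5","H4","H4","H6","H0","H6","H4","H5","H4","no-route","H6"]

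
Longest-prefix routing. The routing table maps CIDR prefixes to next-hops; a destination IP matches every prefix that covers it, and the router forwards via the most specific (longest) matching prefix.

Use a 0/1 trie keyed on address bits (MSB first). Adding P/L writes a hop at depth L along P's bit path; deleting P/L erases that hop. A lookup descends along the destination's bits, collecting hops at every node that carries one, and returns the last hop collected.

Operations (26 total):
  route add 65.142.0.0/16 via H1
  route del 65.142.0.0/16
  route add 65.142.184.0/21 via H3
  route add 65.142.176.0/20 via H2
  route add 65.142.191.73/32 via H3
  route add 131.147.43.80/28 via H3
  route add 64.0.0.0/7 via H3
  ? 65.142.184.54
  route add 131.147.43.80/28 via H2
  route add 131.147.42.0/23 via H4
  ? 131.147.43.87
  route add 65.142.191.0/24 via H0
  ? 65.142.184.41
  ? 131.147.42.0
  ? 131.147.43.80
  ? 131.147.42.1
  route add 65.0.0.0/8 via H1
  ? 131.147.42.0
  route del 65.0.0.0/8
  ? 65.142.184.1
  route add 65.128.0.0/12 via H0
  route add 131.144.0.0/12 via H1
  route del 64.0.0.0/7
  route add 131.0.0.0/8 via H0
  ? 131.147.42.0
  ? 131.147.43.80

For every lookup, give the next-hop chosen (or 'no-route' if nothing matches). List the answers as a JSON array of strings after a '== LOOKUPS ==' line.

Process each operation:
  add 65.142.0.0/16 -> H1 at depth 16
  - 65.142.0.0/16 clear@16
  add 65.142.184.0/21 -> H3 at depth 21
  add 65.142.176.0/20 -> H2 at depth 20
  add 65.142.191.73/32 -> H3 at depth 32
  add 131.147.43.80/28 -> H3 at depth 28
  add 64.0.0.0/7 -> H3 at depth 7
  Q 65.142.184.54: descend 010000011000111010111 ; hops seen [H3,H2,H3] ; pick H3
  add 131.147.43.80/28 -> H2 at depth 28
  add 131.147.42.0/23 -> H4 at depth 23
  Q 131.147.43.87: descend 1000001110010011001010110101 ; hops seen [H4,H2] ; pick H2
  add 65.142.191.0/24 -> H0 at depth 24
  Q 65.142.184.41: descend 010000011000111010111 ; hops seen [H3,H2,H3] ; pick H3
  Q 131.147.42.0: descend 10000011100100110010101 ; hops seen [H4] ; pick H4
  Q 131.147.43.80: descend 1000001110010011001010110101 ; hops seen [H4,H2] ; pick H2
  Q 131.147.42.1: descend 10000011100100110010101 ; hops seen [H4] ; pick H4
  add 65.0.0.0/8 -> H1 at depth 8
  Q 131.147.42.0: descend 10000011100100110010101 ; hops seen [H4] ; pick H4
  - 65.0.0.0/8 clear@8
  Q 65.142.184.1: descend 010000011000111010111 ; hops seen [H3,H2,H3] ; pick H3
  add 65.128.0.0/12 -> H0 at depth 12
  add 131.144.0.0/12 -> H1 at depth 12
  - 64.0.0.0/7 clear@7
  add 131.0.0.0/8 -> H0 at depth 8
  Q 131.147.42.0: descend 10000011100100110010101 ; hops seen [H0,H1,H4] ; pick H4
  Q 131.147.43.80: descend 1000001110010011001010110101 ; hops seen [H0,H1,H4,H2] ; pick H2

== LOOKUPS ==
["H3","H2","H3","H4","H2","H4","H4","H3","H4","H2"]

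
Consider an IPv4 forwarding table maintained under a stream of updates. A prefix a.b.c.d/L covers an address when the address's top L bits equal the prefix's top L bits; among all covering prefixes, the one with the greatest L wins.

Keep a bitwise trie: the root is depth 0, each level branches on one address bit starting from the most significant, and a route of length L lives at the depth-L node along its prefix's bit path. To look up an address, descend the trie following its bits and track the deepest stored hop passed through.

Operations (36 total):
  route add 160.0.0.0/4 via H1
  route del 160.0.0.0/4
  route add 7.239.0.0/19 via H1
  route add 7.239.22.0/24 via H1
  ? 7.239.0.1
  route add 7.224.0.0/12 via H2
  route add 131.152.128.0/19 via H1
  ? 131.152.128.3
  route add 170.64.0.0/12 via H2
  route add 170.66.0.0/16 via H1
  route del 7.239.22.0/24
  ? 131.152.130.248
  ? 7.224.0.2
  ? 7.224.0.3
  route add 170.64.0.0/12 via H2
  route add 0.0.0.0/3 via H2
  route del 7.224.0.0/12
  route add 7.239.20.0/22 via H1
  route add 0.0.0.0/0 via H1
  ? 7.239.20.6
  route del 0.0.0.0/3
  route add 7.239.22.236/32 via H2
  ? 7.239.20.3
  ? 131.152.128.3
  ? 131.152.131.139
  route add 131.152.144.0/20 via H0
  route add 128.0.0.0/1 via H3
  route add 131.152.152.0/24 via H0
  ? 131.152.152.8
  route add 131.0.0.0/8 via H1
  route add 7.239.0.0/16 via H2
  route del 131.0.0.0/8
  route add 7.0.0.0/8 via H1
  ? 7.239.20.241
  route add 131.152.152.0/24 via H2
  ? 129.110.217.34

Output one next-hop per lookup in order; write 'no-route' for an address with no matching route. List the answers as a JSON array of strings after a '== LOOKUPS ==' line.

Apply in order:
  + 160.0.0.0/4 (H1) depth=4
  - 160.0.0.0/4 clear@4
  + 7.239.0.0/19 (H1) depth=19
  + 7.239.22.0/24 (H1) depth=24
  ? 7.239.0.1  path d0:-→d1:-→d2:-→d3:-→d4:-→d5:-→d6:-→d7:-→d8:-→d9:-→d10:-→d11:-→d12:-→d13:-→d14:-→d15:-→d16:-→d17:-→d18:-→d19:H1  best=H1
  + 7.224.0.0/12 (H2) depth=12
  + 131.152.128.0/19 (H1) depth=19
  ? 131.152.128.3  path d0:-→d1:-→d2:-→d3:-→d4:-→d5:-→d6:-→d7:-→d8:-→d9:-→d10:-→d11:-→d12:-→d13:-→d14:-→d15:-→d16:-→d17:-→d18:-→d19:H1  best=H1
  + 170.64.0.0/12 (H2) depth=12
  + 170.66.0.0/16 (H1) depth=16
  - 7.239.22.0/24 clear@24
  ? 131.152.130.248  path d0:-→d1:-→d2:-→d3:-→d4:-→d5:-→d6:-→d7:-→d8:-→d9:-→d10:-→d11:-→d12:-→d13:-→d14:-→d15:-→d16:-→d17:-→d18:-→d19:H1  best=H1
  ? 7.224.0.2  path d0:-→d1:-→d2:-→d3:-→d4:-→d5:-→d6:-→d7:-→d8:-→d9:-→d10:-→d11:-→d12:H2  best=H2
  ? 7.224.0.3  path d0:-→d1:-→d2:-→d3:-→d4:-→d5:-→d6:-→d7:-→d8:-→d9:-→d10:-→d11:-→d12:H2  best=H2
  + 170.64.0.0/12 (H2) depth=12
  + 0.0.0.0/3 (H2) depth=3
  - 7.224.0.0/12 clear@12
  + 7.239.20.0/22 (H1) depth=22
  + 0.0.0.0/0 (H1) depth=0
  ? 7.239.20.6  path d0:H1→d1:-→d2:-→d3:H2→d4:-→d5:-→d6:-→d7:-→d8:-→d9:-→d10:-→d11:-→d12:-→d13:-→d14:-→d15:-→d16:-→d17:-→d18:-→d19:H1→d20:-→d21:-→d22:H1  best=H1
  - 0.0.0.0/3 clear@3
  + 7.239.22.236/32 (H2) depth=32
  ? 7.239.20.3  path d0:H1→d1:-→d2:-→d3:-→d4:-→d5:-→d6:-→d7:-→d8:-→d9:-→d10:-→d11:-→d12:-→d13:-→d14:-→d15:-→d16:-→d17:-→d18:-→d19:H1→d20:-→d21:-→d22:H1  best=H1
  ? 131.152.128.3  path d0:H1→d1:-→d2:-→d3:-→d4:-→d5:-→d6:-→d7:-→d8:-→d9:-→d10:-→d11:-→d12:-→d13:-→d14:-→d15:-→d16:-→d17:-→d18:-→d19:H1  best=H1
  ? 131.152.131.139  path d0:H1→d1:-→d2:-→d3:-→d4:-→d5:-→d6:-→d7:-→d8:-→d9:-→d10:-→d11:-→d12:-→d13:-→d14:-→d15:-→d16:-→d17:-→d18:-→d19:H1  best=H1
  + 131.152.144.0/20 (H0) depth=20
  + 128.0.0.0/1 (H3) depth=1
  + 131.152.152.0/24 (H0) depth=24
  ? 131.152.152.8  path d0:H1→d1:H3→d2:-→d3:-→d4:-→d5:-→d6:-→d7:-→d8:-→d9:-→d10:-→d11:-→d12:-→d13:-→d14:-→d15:-→d16:-→d17:-→d18:-→d19:H1→d20:H0→d21:-→d22:-→d23:-→d24:H0  best=H0
  + 131.0.0.0/8 (H1) depth=8
  + 7.239.0.0/16 (H2) depth=16
  - 131.0.0.0/8 clear@8
  + 7.0.0.0/8 (H1) depth=8
  ? 7.239.20.241  path d0:H1→d1:-→d2:-→d3:-→d4:-→d5:-→d6:-→d7:-→d8:H1→d9:-→d10:-→d11:-→d12:-→d13:-→d14:-→d15:-→d16:H2→d17:-→d18:-→d19:H1→d20:-→d21:-→d22:H1  best=H1
  + 131.152.152.0/24 (H2) depth=24
  ? 129.110.217.34  path d0:H1→d1:H3→d2:-→d3:-→d4:-→d5:-→d6:-  best=H3

== LOOKUPS ==
["H1","H1","H1","H2","H2","H1","H1","H1","H1","H0","H1","H3"]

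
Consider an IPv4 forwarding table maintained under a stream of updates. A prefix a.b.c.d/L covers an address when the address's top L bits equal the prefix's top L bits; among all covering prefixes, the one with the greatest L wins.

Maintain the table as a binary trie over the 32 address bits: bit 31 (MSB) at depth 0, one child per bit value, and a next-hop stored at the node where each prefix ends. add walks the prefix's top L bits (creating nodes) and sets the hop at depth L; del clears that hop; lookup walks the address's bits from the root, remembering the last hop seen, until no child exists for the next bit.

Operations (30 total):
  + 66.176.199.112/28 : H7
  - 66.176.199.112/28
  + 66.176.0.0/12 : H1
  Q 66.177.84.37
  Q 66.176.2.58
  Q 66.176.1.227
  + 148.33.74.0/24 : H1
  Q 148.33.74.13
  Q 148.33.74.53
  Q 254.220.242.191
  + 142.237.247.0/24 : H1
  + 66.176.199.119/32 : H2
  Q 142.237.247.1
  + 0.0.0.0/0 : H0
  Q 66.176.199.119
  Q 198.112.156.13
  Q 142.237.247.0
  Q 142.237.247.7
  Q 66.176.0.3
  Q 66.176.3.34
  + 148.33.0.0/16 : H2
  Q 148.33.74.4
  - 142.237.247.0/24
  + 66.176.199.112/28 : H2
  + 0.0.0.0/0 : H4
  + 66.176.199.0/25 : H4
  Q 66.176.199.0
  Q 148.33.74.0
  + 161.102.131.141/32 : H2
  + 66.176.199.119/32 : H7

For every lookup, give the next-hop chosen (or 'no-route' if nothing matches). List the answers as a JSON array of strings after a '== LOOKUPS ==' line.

Process each operation:
  + 66.176.199.112/28 (H7) depth=28
  - 66.176.199.112/28 clear@28
  + 66.176.0.0/12 (H1) depth=12
  Q 66.177.84.37: descend 010000101011000 ; hops seen [H1] ; pick H1
  Q 66.176.2.58: descend 0100001010110000 ; hops seen [H1] ; pick H1
  Q 66.176.1.227: descend 0100001010110000 ; hops seen [H1] ; pick H1
  + 148.33.74.0/24 (H1) depth=24
  Q 148.33.74.13: descend 100101000010000101001010 ; hops seen [H1] ; pick H1
  Q 148.33.74.53: descend 100101000010000101001010 ; hops seen [H1] ; pick H1
  Q 254.220.242.191: descend 1 ; hops seen [∅] ; pick no-route
  + 142.237.247.0/24 (H1) depth=24
  + 66.176.199.119/32 (H2) depth=32
  Q 142.237.247.1: descend 100011101110110111110111 ; hops seen [H1] ; pick H1
  + 0.0.0.0/0 (H0) depth=0
  Q 66.176.199.119: descend 01000010101100001100011101110111 ; hops seen [H0,H1,H2] ; pick H2
  Q 198.112.156.13: descend 1 ; hops seen [H0] ; pick H0
  Q 142.237.247.0: descend 100011101110110111110111 ; hops seen [H0,H1] ; pick H1
  Q 142.237.247.7: descend 100011101110110111110111 ; hops seen [H0,H1] ; pick H1
  Q 66.176.0.3: descend 0100001010110000 ; hops seen [H0,H1] ; pick H1
  Q 66.176.3.34: descend 0100001010110000 ; hops seen [H0,H1] ; pick H1
  + 148.33.0.0/16 (H2) depth=16
  Q 148.33.74.4: descend 100101000010000101001010 ; hops seen [H0,H2,H1] ; pick H1
  - 142.237.247.0/24 clear@24
  + 66.176.199.112/28 (H2) depth=28
  + 0.0.0.0/0 (H4) depth=0
  + 66.176.199.0/25 (H4) depth=25
  Q 66.176.199.0: descend 0100001010110000110001110 ; hops seen [H4,H1,H4] ; pick H4
  Q 148.33.74.0: descend 100101000010000101001010 ; hops seen [H4,H2,H1] ; pick H1
  + 161.102.131.141/32 (H2) depth=32
  + 66.176.199.119/32 (H7) depth=32

== LOOKUPS ==
["H1","H1","H1","H1","H1","no-route","H1","H2","H0","H1","H1","H1","H1","H1","H4","H1"]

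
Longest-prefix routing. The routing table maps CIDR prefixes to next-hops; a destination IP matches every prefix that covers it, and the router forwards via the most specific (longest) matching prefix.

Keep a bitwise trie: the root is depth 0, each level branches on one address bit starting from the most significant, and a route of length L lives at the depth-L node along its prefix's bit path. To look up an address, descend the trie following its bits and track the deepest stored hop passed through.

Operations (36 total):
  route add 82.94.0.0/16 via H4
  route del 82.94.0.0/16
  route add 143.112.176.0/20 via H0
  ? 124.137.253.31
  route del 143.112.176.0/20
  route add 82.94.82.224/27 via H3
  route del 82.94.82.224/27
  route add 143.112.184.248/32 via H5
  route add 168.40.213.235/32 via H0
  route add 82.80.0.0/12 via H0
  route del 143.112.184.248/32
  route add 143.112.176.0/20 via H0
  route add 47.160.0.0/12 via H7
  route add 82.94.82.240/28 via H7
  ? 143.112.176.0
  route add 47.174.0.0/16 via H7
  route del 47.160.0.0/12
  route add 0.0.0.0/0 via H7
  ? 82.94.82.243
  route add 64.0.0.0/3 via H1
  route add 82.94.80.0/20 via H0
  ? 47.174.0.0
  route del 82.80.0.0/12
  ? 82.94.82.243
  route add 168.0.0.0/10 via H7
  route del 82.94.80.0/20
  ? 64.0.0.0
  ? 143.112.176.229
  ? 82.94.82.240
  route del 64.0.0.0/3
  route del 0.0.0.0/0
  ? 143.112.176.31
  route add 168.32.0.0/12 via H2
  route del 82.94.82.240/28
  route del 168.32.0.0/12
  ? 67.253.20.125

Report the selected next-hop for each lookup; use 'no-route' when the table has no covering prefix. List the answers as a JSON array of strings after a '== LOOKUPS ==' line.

Trace:
  + 82.94.0.0/16 (H4) depth=16
  del 82.94.0.0/16 (clear depth 16)
  + 143.112.176.0/20 (H0) depth=20
  ? 124.137.253.31  path d0:-→d1:-→d2:-  best=no-route
  del 143.112.176.0/20 (clear depth 20)
  + 82.94.82.224/27 (H3) depth=27
  del 82.94.82.224/27 (clear depth 27)
  + 143.112.184.248/32 (H5) depth=32
  + 168.40.213.235/32 (H0) depth=32
  + 82.80.0.0/12 (H0) depth=12
  del 143.112.184.248/32 (clear depth 32)
  + 143.112.176.0/20 (H0) depth=20
  + 47.160.0.0/12 (H7) depth=12
  + 82.94.82.240/28 (H7) depth=28
  ? 143.112.176.0  path d0:-→d1:-→d2:-→d3:-→d4:-→d5:-→d6:-→d7:-→d8:-→d9:-→d10:-→d11:-→d12:-→d13:-→d14:-→d15:-→d16:-→d17:-→d18:-→d19:-→d20:H0  best=H0
  + 47.174.0.0/16 (H7) depth=16
  del 47.160.0.0/12 (clear depth 12)
  + 0.0.0.0/0 (H7) depth=0
  ? 82.94.82.243  path d0:H7→d1:-→d2:-→d3:-→d4:-→d5:-→d6:-→d7:-→d8:-→d9:-→d10:-→d11:-→d12:H0→d13:-→d14:-→d15:-→d16:-→d17:-→d18:-→d19:-→d20:-→d21:-→d22:-→d23:-→d24:-→d25:-→d26:-→d27:-→d28:H7  best=H7
  + 64.0.0.0/3 (H1) depth=3
  + 82.94.80.0/20 (H0) depth=20
  ? 47.174.0.0  path d0:H7→d1:-→d2:-→d3:-→d4:-→d5:-→d6:-→d7:-→d8:-→d9:-→d10:-→d11:-→d12:-→d13:-→d14:-→d15:-→d16:H7  best=H7
  del 82.80.0.0/12 (clear depth 12)
  ? 82.94.82.243  path d0:H7→d1:-→d2:-→d3:H1→d4:-→d5:-→d6:-→d7:-→d8:-→d9:-→d10:-→d11:-→d12:-→d13:-→d14:-→d15:-→d16:-→d17:-→d18:-→d19:-→d20:H0→d21:-→d22:-→d23:-→d24:-→d25:-→d26:-→d27:-→d28:H7  best=H7
  + 168.0.0.0/10 (H7) depth=10
  del 82.94.80.0/20 (clear depth 20)
  ? 64.0.0.0  path d0:H7→d1:-→d2:-→d3:H1  best=H1
  ? 143.112.176.229  path d0:H7→d1:-→d2:-→d3:-→d4:-→d5:-→d6:-→d7:-→d8:-→d9:-→d10:-→d11:-→d12:-→d13:-→d14:-→d15:-→d16:-→d17:-→d18:-→d19:-→d20:H0  best=H0
  ? 82.94.82.240  path d0:H7→d1:-→d2:-→d3:H1→d4:-→d5:-→d6:-→d7:-→d8:-→d9:-→d10:-→d11:-→d12:-→d13:-→d14:-→d15:-→d16:-→d17:-→d18:-→d19:-→d20:-→d21:-→d22:-→d23:-→d24:-→d25:-→d26:-→d27:-→d28:H7  best=H7
  del 64.0.0.0/3 (clear depth 3)
  del 0.0.0.0/0 (clear depth 0)
  ? 143.112.176.31  path d0:-→d1:-→d2:-→d3:-→d4:-→d5:-→d6:-→d7:-→d8:-→d9:-→d10:-→d11:-→d12:-→d13:-→d14:-→d15:-→d16:-→d17:-→d18:-→d19:-→d20:H0  best=H0
  + 168.32.0.0/12 (H2) depth=12
  del 82.94.82.240/28 (clear depth 28)
  del 168.32.0.0/12 (clear depth 12)
  ? 67.253.20.125  path d0:-→d1:-→d2:-→d3:-  best=no-route

== LOOKUPS ==
["no-route","H0","H7","H7","H7","H1","H0","H7","H0","no-route"]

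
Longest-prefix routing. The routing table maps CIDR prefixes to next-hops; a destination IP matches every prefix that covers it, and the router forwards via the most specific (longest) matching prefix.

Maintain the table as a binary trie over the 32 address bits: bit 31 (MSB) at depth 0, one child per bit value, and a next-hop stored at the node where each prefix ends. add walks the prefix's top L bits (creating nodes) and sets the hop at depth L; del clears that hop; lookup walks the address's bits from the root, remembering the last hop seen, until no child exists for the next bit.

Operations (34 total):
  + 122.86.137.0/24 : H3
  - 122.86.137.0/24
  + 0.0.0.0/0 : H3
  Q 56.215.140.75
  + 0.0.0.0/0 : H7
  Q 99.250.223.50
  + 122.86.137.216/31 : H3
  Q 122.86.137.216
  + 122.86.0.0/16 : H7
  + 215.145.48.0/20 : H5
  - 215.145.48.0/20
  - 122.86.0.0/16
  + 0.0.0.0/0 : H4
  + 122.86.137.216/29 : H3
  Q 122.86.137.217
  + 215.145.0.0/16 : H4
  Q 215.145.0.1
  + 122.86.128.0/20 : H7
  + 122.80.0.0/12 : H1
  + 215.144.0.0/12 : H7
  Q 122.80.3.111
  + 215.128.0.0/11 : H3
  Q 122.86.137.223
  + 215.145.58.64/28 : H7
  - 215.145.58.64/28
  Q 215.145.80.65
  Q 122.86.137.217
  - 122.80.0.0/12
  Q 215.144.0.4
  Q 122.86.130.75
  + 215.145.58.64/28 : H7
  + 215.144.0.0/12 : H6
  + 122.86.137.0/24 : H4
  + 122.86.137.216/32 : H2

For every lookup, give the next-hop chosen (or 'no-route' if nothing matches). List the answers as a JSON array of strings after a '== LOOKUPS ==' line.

Trace:
  add 122.86.137.0/24 -> H3 at depth 24
  - 122.86.137.0/24 clear@24
  add 0.0.0.0/0 -> H3 at depth 0
  ? 56.215.140.75  path d0:H3→d1:-  best=H3
  add 0.0.0.0/0 -> H7 at depth 0
  ? 99.250.223.50  path d0:H7→d1:-→d2:-→d3:-  best=H7
  add 122.86.137.216/31 -> H3 at depth 31
  ? 122.86.137.216  path d0:H7→d1:-→d2:-→d3:-→d4:-→d5:-→d6:-→d7:-→d8:-→d9:-→d10:-→d11:-→d12:-→d13:-→d14:-→d15:-→d16:-→d17:-→d18:-→d19:-→d20:-→d21:-→d22:-→d23:-→d24:-→d25:-→d26:-→d27:-→d28:-→d29:-→d30:-→d31:H3  best=H3
  add 122.86.0.0/16 -> H7 at depth 16
  add 215.145.48.0/20 -> H5 at depth 20
  - 215.145.48.0/20 clear@20
  - 122.86.0.0/16 clear@16
  add 0.0.0.0/0 -> H4 at depth 0
  add 122.86.137.216/29 -> H3 at depth 29
  ? 122.86.137.217  path d0:H4→d1:-→d2:-→d3:-→d4:-→d5:-→d6:-→d7:-→d8:-→d9:-→d10:-→d11:-→d12:-→d13:-→d14:-→d15:-→d16:-→d17:-→d18:-→d19:-→d20:-→d21:-→d22:-→d23:-→d24:-→d25:-→d26:-→d27:-→d28:-→d29:H3→d30:-→d31:H3  best=H3
  add 215.145.0.0/16 -> H4 at depth 16
  ? 215.145.0.1  path d0:H4→d1:-→d2:-→d3:-→d4:-→d5:-→d6:-→d7:-→d8:-→d9:-→d10:-→d11:-→d12:-→d13:-→d14:-→d15:-→d16:H4→d17:-→d18:-  best=H4
  add 122.86.128.0/20 -> H7 at depth 20
  add 122.80.0.0/12 -> H1 at depth 12
  add 215.144.0.0/12 -> H7 at depth 12
  ? 122.80.3.111  path d0:H4→d1:-→d2:-→d3:-→d4:-→d5:-→d6:-→d7:-→d8:-→d9:-→d10:-→d11:-→d12:H1→d13:-  best=H1
  add 215.128.0.0/11 -> H3 at depth 11
  ? 122.86.137.223  path d0:H4→d1:-→d2:-→d3:-→d4:-→d5:-→d6:-→d7:-→d8:-→d9:-→d10:-→d11:-→d12:H1→d13:-→d14:-→d15:-→d16:-→d17:-→d18:-→d19:-→d20:H7→d21:-→d22:-→d23:-→d24:-→d25:-→d26:-→d27:-→d28:-→d29:H3  best=H3
  add 215.145.58.64/28 -> H7 at depth 28
  - 215.145.58.64/28 clear@28
  ? 215.145.80.65  path d0:H4→d1:-→d2:-→d3:-→d4:-→d5:-→d6:-→d7:-→d8:-→d9:-→d10:-→d11:H3→d12:H7→d13:-→d14:-→d15:-→d16:H4→d17:-  best=H4
  ? 122.86.137.217  path d0:H4→d1:-→d2:-→d3:-→d4:-→d5:-→d6:-→d7:-→d8:-→d9:-→d10:-→d11:-→d12:H1→d13:-→d14:-→d15:-→d16:-→d17:-→d18:-→d19:-→d20:H7→d21:-→d22:-→d23:-→d24:-→d25:-→d26:-→d27:-→d28:-→d29:H3→d30:-→d31:H3  best=H3
  - 122.80.0.0/12 clear@12
  ? 215.144.0.4  path d0:H4→d1:-→d2:-→d3:-→d4:-→d5:-→d6:-→d7:-→d8:-→d9:-→d10:-→d11:H3→d12:H7→d13:-→d14:-→d15:-  best=H7
  ? 122.86.130.75  path d0:H4→d1:-→d2:-→d3:-→d4:-→d5:-→d6:-→d7:-→d8:-→d9:-→d10:-→d11:-→d12:-→d13:-→d14:-→d15:-→d16:-→d17:-→d18:-→d19:-→d20:H7  best=H7
  add 215.145.58.64/28 -> H7 at depth 28
  add 215.144.0.0/12 -> H6 at depth 12
  add 122.86.137.0/24 -> H4 at depth 24
  add 122.86.137.216/32 -> H2 at depth 32

== LOOKUPS ==
["H3","H7","H3","H3","H4","H1","H3","H4","H3","H7","H7"]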